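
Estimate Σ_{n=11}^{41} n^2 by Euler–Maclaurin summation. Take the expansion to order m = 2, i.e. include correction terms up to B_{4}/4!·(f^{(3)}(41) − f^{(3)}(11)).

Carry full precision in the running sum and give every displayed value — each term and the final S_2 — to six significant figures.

The integral term ∫_11^41 x^2 dx = 22530.0.
Boundary: ½(f(11) + f(41)) = ½(121.000 + 1681.00) = 901.000.
Integral + boundary = 23431.0.
Order-1 term: 1/12 · (82.0000 − 22.0000) = 5.00000.
Partial sum through k=1: 23436.0.
Order-2 term: −1/720 · (0.00000 − 0.00000) = 0.00000.

S_2 ≈ 23436.0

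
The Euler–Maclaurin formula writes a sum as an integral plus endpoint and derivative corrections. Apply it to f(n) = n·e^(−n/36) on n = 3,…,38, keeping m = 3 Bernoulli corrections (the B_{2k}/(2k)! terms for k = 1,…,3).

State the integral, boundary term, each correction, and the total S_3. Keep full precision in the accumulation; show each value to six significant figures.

∫_3^38 x·e^(−x/36) dx evaluates to 364.673.
Endpoint term: (f(3) + f(38))/2 = (2.76013 + 13.2240)/2 = 7.99205.
Integral + boundary = 372.665.
Correction k=1: B_{2}/2! · (f^{(1)}(38) − f^{(1)}(3)) = 1/12 · (-0.0193333 − 0.843374) = -0.0718923.
Partial sum through k=1: 372.593.
Correction k=2: B_{4}/4! · (f^{(3)}(38) − f^{(3)}(3)) = −1/720 · (0.000522118 − 0.00207057) = 2.15063e-06.
Partial sum through k=2: 372.593.
Correction k=3: B_{6}/6! · (f^{(5)}(38) − f^{(5)}(3)) = 1/30240 · (8.17248e-07 − 2.69321e-06) = -6.20356e-11.

S_3 ≈ 372.593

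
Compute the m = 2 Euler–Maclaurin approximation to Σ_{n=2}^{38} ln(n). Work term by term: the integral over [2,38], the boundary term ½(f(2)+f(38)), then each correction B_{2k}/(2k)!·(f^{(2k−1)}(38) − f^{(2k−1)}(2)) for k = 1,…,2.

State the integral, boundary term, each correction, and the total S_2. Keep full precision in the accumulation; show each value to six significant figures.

∫_2^38 ln(x) dx evaluates to 100.842.
Endpoint term: (f(2) + f(38))/2 = (0.693147 + 3.63759)/2 = 2.16537.
So far: 103.007.
Order-1 term: 1/12 · (0.0263158 − 0.500000) = -0.0394737.
After k=1: 102.968.
Order-2 term: −1/720 · (3.64485e-05 − 0.250000) = 0.000347172.

S_2 ≈ 102.968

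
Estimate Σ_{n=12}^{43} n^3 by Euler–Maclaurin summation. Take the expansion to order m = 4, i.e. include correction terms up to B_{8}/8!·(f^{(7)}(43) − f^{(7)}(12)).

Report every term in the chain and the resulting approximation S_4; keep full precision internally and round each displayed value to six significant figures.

S_4 ≈ 890560

The integral term ∫_12^43 x^3 dx = 849516.
Boundary: ½(f(12) + f(43)) = ½(1728.00 + 79507.0) = 40617.5.
Integral + boundary = 890134.
Order-1 term: 1/12 · (5547.00 − 432.000) = 426.250.
Partial sum through k=1: 890560.
Order-2 term: −1/720 · (6.00000 − 6.00000) = 0.00000.
Partial sum through k=2: 890560.
Order-3 term: 1/30240 · (0.00000 − 0.00000) = 0.00000.
Partial sum through k=3: 890560.
Order-4 term: −1/1209600 · (0.00000 − 0.00000) = 0.00000.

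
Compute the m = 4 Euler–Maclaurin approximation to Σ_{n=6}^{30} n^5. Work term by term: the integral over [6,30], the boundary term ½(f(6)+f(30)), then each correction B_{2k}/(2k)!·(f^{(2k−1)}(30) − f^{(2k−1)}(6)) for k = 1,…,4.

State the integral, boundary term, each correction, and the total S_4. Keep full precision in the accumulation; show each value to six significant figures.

S_4 ≈ 1.33983e+08

∫_6^30 x^5 dx evaluates to 1.21492e+08.
Endpoint term: (f(6) + f(30))/2 = (7776.00 + 2.43000e+07)/2 = 1.21539e+07.
So far: 1.33646e+08.
k=1: B_{2}/(2)! × [f^{(1)}(30) − f^{(1)}(6)] = 1/12 × (4.05000e+06 − 6480.00) = 336960.
Partial sum through k=1: 1.33983e+08.
k=2: B_{4}/(4)! × [f^{(3)}(30) − f^{(3)}(6)] = −1/720 × (54000.0 − 2160.00) = -72.0000.
Partial sum through k=2: 1.33983e+08.
k=3: B_{6}/(6)! × [f^{(5)}(30) − f^{(5)}(6)] = 1/30240 × (120.000 − 120.000) = 0.00000.
Partial sum through k=3: 1.33983e+08.
k=4: B_{8}/(8)! × [f^{(7)}(30) − f^{(7)}(6)] = −1/1209600 × (0.00000 − 0.00000) = 0.00000.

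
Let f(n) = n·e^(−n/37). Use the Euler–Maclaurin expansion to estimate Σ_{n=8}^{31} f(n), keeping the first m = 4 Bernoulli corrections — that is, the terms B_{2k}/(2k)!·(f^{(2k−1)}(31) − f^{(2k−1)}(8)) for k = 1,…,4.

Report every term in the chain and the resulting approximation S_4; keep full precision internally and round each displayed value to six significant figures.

S_4 ≈ 262.606

Integral: ∫_8^31 x·e^(−x/37) dx = 252.725.
Endpoint term: (f(8) + f(31))/2 = (6.44449 + 13.4120)/2 = 9.92824.
So far: 262.653.
Correction k=1: B_{2}/2! · (f^{(1)}(31) − f^{(1)}(8)) = 1/12 · (0.0701586 − 0.631386) = -0.0467689.
Partial sum through k=1: 262.606.
Correction k=2: B_{4}/4! · (f^{(3)}(31) − f^{(3)}(8)) = −1/720 · (0.000683308 − 0.00163806) = 1.32605e-06.
Partial sum through k=2: 262.606.
Correction k=3: B_{6}/6! · (f^{(5)}(31) − f^{(5)}(8)) = 1/30240 · (9.60824e-07 − 2.05619e-06) = -3.62224e-11.
Partial sum through k=3: 262.606.
Correction k=4: B_{8}/8! · (f^{(7)}(31) − f^{(7)}(8)) = −1/1209600 · (1.03909e-09 − 2.12990e-09) = 9.01795e-16.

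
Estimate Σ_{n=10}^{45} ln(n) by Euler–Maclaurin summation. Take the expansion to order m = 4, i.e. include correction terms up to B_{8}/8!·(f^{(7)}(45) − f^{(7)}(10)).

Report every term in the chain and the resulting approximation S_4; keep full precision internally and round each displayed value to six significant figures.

S_4 ≈ 116.322

The integral term ∫_10^45 ln(x) dx = 113.274.
Endpoint term: (f(10) + f(45))/2 = (2.30259 + 3.80666)/2 = 3.05462.
So far: 116.329.
Correction k=1: B_{2}/2! · (f^{(1)}(45) − f^{(1)}(10)) = 1/12 · (0.0222222 − 0.100000) = -0.00648148.
Running total after k=1: 116.322.
Correction k=2: B_{4}/4! · (f^{(3)}(45) − f^{(3)}(10)) = −1/720 · (2.19479e-05 − 0.00200000) = 2.74729e-06.
Running total after k=2: 116.322.
Correction k=3: B_{6}/6! · (f^{(5)}(45) − f^{(5)}(10)) = 1/30240 · (1.30061e-07 − 0.000240000) = -7.93221e-09.
Running total after k=3: 116.322.
Correction k=4: B_{8}/8! · (f^{(7)}(45) − f^{(7)}(10)) = −1/1209600 · (1.92684e-09 − 7.20000e-05) = 5.95222e-11.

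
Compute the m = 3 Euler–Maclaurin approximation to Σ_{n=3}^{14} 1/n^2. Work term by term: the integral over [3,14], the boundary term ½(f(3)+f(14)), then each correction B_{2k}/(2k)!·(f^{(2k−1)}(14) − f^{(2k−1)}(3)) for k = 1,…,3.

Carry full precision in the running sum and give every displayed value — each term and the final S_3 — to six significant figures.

The integral term ∫_3^14 1/x^2 dx = 0.261905.
Endpoint term: (f(3) + f(14))/2 = (0.111111 + 0.00510204)/2 = 0.0581066.
So far: 0.320011.
Order-1 term: 1/12 · (-0.000728863 − (-0.0740741)) = 0.00611210.
Running total after k=1: 0.326123.
Order-2 term: −1/720 · (-4.46243e-05 − (-0.0987654)) = -0.000137112.
Running total after k=2: 0.325986.
Order-3 term: 1/30240 · (-6.83024e-06 − (-0.329218)) = 1.08866e-05.

S_3 ≈ 0.325997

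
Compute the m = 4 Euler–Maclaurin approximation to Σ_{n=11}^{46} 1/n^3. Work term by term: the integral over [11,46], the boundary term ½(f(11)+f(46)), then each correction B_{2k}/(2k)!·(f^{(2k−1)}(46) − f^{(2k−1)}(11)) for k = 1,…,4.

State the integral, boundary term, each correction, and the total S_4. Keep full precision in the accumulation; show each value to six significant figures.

S_4 ≈ 0.00429370

∫_11^46 1/x^3 dx evaluates to 0.00389594.
Endpoint term: (f(11) + f(46))/2 = (0.000751315 + 1.02737e-05)/2 = 0.000380794.
So far: 0.00427673.
Correction k=1: B_{2}/2! · (f^{(1)}(46) − f^{(1)}(11)) = 1/12 · (-6.70023e-07 − (-0.000204904)) = 1.70195e-05.
After k=1: 0.00429375.
Correction k=2: B_{4}/4! · (f^{(3)}(46) − f^{(3)}(11)) = −1/720 · (-6.33292e-09 − (-3.38684e-05)) = -4.70307e-08.
After k=2: 0.00429370.
Correction k=3: B_{6}/6! · (f^{(5)}(46) − f^{(5)}(11)) = 1/30240 · (-1.25701e-10 − (-1.17560e-05)) = 3.88752e-10.
After k=3: 0.00429370.
Correction k=4: B_{8}/8! · (f^{(7)}(46) − f^{(7)}(11)) = −1/1209600 · (-4.27715e-12 − (-6.99530e-06)) = -5.78315e-12.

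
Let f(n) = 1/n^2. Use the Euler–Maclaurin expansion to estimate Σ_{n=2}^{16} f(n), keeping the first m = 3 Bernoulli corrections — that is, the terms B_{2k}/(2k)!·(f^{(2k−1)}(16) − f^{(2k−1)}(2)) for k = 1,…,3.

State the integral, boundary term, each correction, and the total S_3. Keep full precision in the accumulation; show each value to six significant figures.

The integral term ∫_2^16 1/x^2 dx = 0.437500.
Endpoint term: (f(2) + f(16))/2 = (0.250000 + 0.00390625)/2 = 0.126953.
Running total after boundary: 0.564453.
k=1: B_{2}/(2)! × [f^{(1)}(16) − f^{(1)}(2)] = 1/12 × (-0.000488281 − (-0.250000)) = 0.0207926.
Partial sum through k=1: 0.585246.
k=2: B_{4}/(4)! × [f^{(3)}(16) − f^{(3)}(2)] = −1/720 × (-2.28882e-05 − (-0.750000)) = -0.00104163.
Partial sum through k=2: 0.584204.
k=3: B_{6}/(6)! × [f^{(5)}(16) − f^{(5)}(2)] = 1/30240 × (-2.68221e-06 − (-5.62500)) = 0.000186012.

S_3 ≈ 0.584390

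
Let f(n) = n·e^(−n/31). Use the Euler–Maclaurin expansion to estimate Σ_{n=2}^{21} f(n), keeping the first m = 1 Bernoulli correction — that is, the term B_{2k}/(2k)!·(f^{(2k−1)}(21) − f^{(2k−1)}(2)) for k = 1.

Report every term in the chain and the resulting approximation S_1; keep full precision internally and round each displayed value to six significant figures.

S_1 ≈ 146.518

∫_2^21 x·e^(−x/31) dx evaluates to 140.307.
½[f(2) + f(21)] = ½[1.87504 + 10.6664] = 6.27074.
Running total after boundary: 146.578.
Correction k=1: B_{2}/2! · (f^{(1)}(21) − f^{(1)}(2)) = 1/12 · (0.163847 − 0.877036) = -0.0594324.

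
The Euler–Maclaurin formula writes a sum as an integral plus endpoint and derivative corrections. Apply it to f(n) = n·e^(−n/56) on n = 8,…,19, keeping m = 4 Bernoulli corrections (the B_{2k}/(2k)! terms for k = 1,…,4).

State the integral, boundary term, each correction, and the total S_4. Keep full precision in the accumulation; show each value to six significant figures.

S_4 ≈ 125.530

Integral: ∫_8^19 x·e^(−x/56) dx = 115.319.
½[f(8) + f(19)] = ½[6.93502 + 13.5333] = 10.2342.
So far: 125.553.
Order-1 term: 1/12 · (0.470613 − 0.743038) = -0.0227021.
Running total after k=1: 125.530.
Order-2 term: −1/720 · (0.000604327 − 0.000789794) = 2.57593e-07.
Running total after k=2: 125.530.
Order-3 term: 1/30240 · (3.37560e-07 − 4.28141e-07) = -2.99541e-12.
Running total after k=3: 125.530.
Order-4 term: −1/1209600 · (1.53831e-10 − 1.92740e-10) = 3.21676e-17.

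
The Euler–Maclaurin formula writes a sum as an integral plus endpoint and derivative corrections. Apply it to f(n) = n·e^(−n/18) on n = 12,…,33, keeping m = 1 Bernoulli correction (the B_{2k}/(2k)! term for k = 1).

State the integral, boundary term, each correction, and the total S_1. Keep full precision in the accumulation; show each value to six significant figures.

S_1 ≈ 136.169

The integral term ∫_12^33 x·e^(−x/18) dx = 130.476.
Endpoint term: (f(12) + f(33))/2 = (6.16101 + 5.27603)/2 = 5.71852.
Integral + boundary = 136.194.
k=1: B_{2}/(2)! × [f^{(1)}(33) − f^{(1)}(12)] = 1/12 × (-0.133233 − 0.171139) = -0.0253643.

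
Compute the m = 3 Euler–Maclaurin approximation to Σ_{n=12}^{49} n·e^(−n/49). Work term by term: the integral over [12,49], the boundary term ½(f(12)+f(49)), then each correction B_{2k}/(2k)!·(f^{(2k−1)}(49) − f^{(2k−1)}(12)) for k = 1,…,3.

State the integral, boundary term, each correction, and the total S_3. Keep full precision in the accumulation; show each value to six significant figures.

∫_12^49 x·e^(−x/49) dx evaluates to 573.186.
½[f(12) + f(49)] = ½[9.39341 + 18.0261] = 13.7098.
So far: 586.895.
k=1: B_{2}/(2)! × [f^{(1)}(49) − f^{(1)}(12)] = 1/12 × (0.00000 − 0.591082) = -0.0492568.
Partial sum through k=1: 586.846.
k=2: B_{4}/(4)! × [f^{(3)}(49) − f^{(3)}(12)] = −1/720 × (0.000306439 − 0.000898230) = 8.21933e-07.
Partial sum through k=2: 586.846.
k=3: B_{6}/(6)! × [f^{(5)}(49) − f^{(5)}(12)] = 1/30240 × (2.55259e-07 − 6.45681e-07) = -1.29108e-11.

S_3 ≈ 586.846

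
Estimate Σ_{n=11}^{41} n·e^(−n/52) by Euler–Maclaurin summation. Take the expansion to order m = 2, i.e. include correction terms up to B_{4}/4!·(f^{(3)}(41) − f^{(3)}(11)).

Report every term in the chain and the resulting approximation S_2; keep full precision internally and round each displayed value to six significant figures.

S_2 ≈ 466.943

Integral: ∫_11^41 x·e^(−x/52) dx = 453.219.
½[f(11) + f(41)] = ½[8.90272 + 18.6363] = 13.7695.
Integral + boundary = 466.989.
k=1: B_{2}/(2)! × [f^{(1)}(41) − f^{(1)}(11)] = 1/12 × (0.0961534 − 0.638132) = -0.0451649.
Running total after k=1: 466.943.
k=2: B_{4}/(4)! × [f^{(3)}(41) − f^{(3)}(11)] = −1/720 × (0.000371761 − 0.000834618) = 6.42858e-07.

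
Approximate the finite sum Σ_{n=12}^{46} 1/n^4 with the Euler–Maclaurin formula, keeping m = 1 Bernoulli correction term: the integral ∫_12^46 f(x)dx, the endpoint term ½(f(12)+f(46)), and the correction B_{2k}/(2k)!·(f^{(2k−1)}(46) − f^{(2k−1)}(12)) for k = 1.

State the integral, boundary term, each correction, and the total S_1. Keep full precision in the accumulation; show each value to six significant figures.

S_1 ≈ 0.000215039

The integral term ∫_12^46 1/x^4 dx = 0.000189477.
Endpoint term: (f(12) + f(46))/2 = (4.82253e-05 + 2.23341e-07)/2 = 2.42243e-05.
Integral + boundary = 0.000213701.
k=1: B_{2}/(2)! × [f^{(1)}(46) − f^{(1)}(12)] = 1/12 × (-1.94210e-08 − (-1.60751e-05)) = 1.33797e-06.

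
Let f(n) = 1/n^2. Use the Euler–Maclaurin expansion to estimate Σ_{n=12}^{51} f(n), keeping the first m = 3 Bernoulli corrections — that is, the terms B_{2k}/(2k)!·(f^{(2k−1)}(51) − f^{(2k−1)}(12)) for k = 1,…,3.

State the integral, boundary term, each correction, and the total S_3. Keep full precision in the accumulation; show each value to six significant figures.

∫_12^51 1/x^2 dx evaluates to 0.0637255.
Endpoint term: (f(12) + f(51))/2 = (0.00694444 + 0.000384468)/2 = 0.00366446.
Integral + boundary = 0.0673899.
Order-1 term: 1/12 · (-1.50772e-05 − (-0.00115741)) = 9.51942e-05.
Partial sum through k=1: 0.0674851.
Order-2 term: −1/720 · (-6.95601e-08 − (-9.64506e-05)) = -1.33863e-07.
Partial sum through k=2: 0.0674850.
Order-3 term: 1/30240 · (-8.02308e-10 − (-2.00939e-05)) = 6.64454e-10.

S_3 ≈ 0.0674850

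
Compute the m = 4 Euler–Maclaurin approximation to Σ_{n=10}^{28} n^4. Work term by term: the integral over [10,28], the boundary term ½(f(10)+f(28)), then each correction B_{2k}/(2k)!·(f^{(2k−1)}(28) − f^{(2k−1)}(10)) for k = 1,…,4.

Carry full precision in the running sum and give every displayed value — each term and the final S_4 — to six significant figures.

∫_10^28 x^4 dx evaluates to 3.42207e+06.
½[f(10) + f(28)] = ½[10000.0 + 614656] = 312328.
Integral + boundary = 3.73440e+06.
k=1: B_{2}/(2)! × [f^{(1)}(28) − f^{(1)}(10)] = 1/12 × (87808.0 − 4000.00) = 6984.00.
After k=1: 3.74139e+06.
k=2: B_{4}/(4)! × [f^{(3)}(28) − f^{(3)}(10)] = −1/720 × (672.000 − 240.000) = -0.600000.
After k=2: 3.74138e+06.
k=3: B_{6}/(6)! × [f^{(5)}(28) − f^{(5)}(10)] = 1/30240 × (0.00000 − 0.00000) = 0.00000.
After k=3: 3.74138e+06.
k=4: B_{8}/(8)! × [f^{(7)}(28) − f^{(7)}(10)] = −1/1209600 × (0.00000 − 0.00000) = 0.00000.

S_4 ≈ 3.74138e+06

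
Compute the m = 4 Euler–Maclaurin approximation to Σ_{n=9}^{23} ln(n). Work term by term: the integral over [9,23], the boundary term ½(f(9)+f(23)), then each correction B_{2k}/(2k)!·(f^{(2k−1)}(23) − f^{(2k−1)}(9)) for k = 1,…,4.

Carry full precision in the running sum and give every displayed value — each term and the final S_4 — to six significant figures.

∫_9^23 ln(x) dx evaluates to 38.3413.
Boundary: ½(f(9) + f(23)) = ½(2.19722 + 3.13549) = 2.66636.
Running total after boundary: 41.0077.
Order-1 term: 1/12 · (0.0434783 − 0.111111) = -0.00563607.
Running total after k=1: 41.0021.
Order-2 term: −1/720 · (0.000164379 − 0.00274348) = 3.58209e-06.
Running total after k=2: 41.0021.
Order-3 term: 1/30240 · (3.72883e-06 − 0.000406442) = -1.33172e-08.
Running total after k=3: 41.0021.
Order-4 term: −1/1209600 · (2.11465e-07 − 0.000150534) = 1.24275e-10.

S_4 ≈ 41.0021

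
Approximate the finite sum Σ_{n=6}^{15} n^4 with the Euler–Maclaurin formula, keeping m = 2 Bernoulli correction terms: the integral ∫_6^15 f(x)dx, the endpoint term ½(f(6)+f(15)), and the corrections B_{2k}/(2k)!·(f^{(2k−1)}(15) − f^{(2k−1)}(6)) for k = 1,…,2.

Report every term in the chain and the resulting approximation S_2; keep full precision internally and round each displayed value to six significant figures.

S_2 ≈ 177333

∫_6^15 x^4 dx evaluates to 150320.
Endpoint term: (f(6) + f(15))/2 = (1296.00 + 50625.0)/2 = 25960.5.
Integral + boundary = 176280.
Correction k=1: B_{2}/2! · (f^{(1)}(15) − f^{(1)}(6)) = 1/12 · (13500.0 − 864.000) = 1053.00.
Partial sum through k=1: 177333.
Correction k=2: B_{4}/4! · (f^{(3)}(15) − f^{(3)}(6)) = −1/720 · (360.000 − 144.000) = -0.300000.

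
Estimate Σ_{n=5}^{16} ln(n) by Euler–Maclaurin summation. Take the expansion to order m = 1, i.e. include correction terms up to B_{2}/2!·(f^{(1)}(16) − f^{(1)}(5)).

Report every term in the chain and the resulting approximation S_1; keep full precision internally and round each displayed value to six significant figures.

Integral: ∫_5^16 ln(x) dx = 25.3142.
Boundary: ½(f(5) + f(16)) = ½(1.60944 + 2.77259) = 2.19101.
Integral + boundary = 27.5052.
Order-1 term: 1/12 · (0.0625000 − 0.200000) = -0.0114583.

S_1 ≈ 27.4938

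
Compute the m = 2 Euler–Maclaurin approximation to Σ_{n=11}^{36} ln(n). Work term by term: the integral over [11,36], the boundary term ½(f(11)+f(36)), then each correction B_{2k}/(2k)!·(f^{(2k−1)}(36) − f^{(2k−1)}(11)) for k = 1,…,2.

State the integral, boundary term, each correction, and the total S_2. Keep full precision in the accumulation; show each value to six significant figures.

∫_11^36 ln(x) dx evaluates to 77.6298.
Endpoint term: (f(11) + f(36))/2 = (2.39790 + 3.58352)/2 = 2.99071.
So far: 80.6205.
k=1: B_{2}/(2)! × [f^{(1)}(36) − f^{(1)}(11)] = 1/12 × (0.0277778 − 0.0909091) = -0.00526094.
After k=1: 80.6153.
k=2: B_{4}/(4)! × [f^{(3)}(36) − f^{(3)}(11)] = −1/720 × (4.28669e-05 − 0.00150263) = 2.02745e-06.

S_2 ≈ 80.6153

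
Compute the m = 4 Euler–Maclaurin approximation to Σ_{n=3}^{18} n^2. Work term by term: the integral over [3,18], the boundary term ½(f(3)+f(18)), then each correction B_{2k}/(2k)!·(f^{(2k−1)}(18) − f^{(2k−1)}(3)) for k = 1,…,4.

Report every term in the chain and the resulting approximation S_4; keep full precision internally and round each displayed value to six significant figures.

S_4 ≈ 2104.00

The integral term ∫_3^18 x^2 dx = 1935.00.
Boundary: ½(f(3) + f(18)) = ½(9.00000 + 324.000) = 166.500.
So far: 2101.50.
Order-1 term: 1/12 · (36.0000 − 6.00000) = 2.50000.
Running total after k=1: 2104.00.
Order-2 term: −1/720 · (0.00000 − 0.00000) = 0.00000.
Running total after k=2: 2104.00.
Order-3 term: 1/30240 · (0.00000 − 0.00000) = 0.00000.
Running total after k=3: 2104.00.
Order-4 term: −1/1209600 · (0.00000 − 0.00000) = 0.00000.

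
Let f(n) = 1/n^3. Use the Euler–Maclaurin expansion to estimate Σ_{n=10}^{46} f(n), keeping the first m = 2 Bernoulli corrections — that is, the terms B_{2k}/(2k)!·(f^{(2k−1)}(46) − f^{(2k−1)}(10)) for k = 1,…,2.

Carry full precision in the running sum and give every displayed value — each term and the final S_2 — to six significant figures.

∫_10^46 1/x^3 dx evaluates to 0.00476371.
½[f(10) + f(46)] = ½[0.00100000 + 1.02737e-05] = 0.000505137.
Integral + boundary = 0.00526884.
k=1: B_{2}/(2)! × [f^{(1)}(46) − f^{(1)}(10)] = 1/12 × (-6.70023e-07 − (-0.000300000)) = 2.49442e-05.
After k=1: 0.00529379.
k=2: B_{4}/(4)! × [f^{(3)}(46) − f^{(3)}(10)] = −1/720 × (-6.33292e-09 − (-6.00000e-05)) = -8.33245e-08.

S_2 ≈ 0.00529370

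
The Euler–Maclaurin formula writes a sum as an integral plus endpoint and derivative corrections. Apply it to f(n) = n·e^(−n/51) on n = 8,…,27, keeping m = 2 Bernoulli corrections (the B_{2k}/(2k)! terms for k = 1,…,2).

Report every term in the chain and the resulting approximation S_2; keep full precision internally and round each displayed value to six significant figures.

∫_8^27 x·e^(−x/51) dx evaluates to 229.309.
½[f(8) + f(27)] = ½[6.83857 + 15.9017] = 11.3701.
Integral + boundary = 240.679.
k=1: B_{2}/(2)! × [f^{(1)}(27) − f^{(1)}(8)] = 1/12 × (0.277154 − 0.720732) = -0.0369648.
Running total after k=1: 240.642.
k=2: B_{4}/(4)! × [f^{(3)}(27) − f^{(3)}(8)] = −1/720 × (0.000559422 − 0.000934400) = 5.20803e-07.

S_2 ≈ 240.642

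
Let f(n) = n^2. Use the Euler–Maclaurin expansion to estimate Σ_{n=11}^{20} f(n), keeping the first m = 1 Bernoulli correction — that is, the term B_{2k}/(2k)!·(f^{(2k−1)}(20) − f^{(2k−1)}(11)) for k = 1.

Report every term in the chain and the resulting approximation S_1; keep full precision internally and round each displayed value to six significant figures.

The integral term ∫_11^20 x^2 dx = 2223.00.
½[f(11) + f(20)] = ½[121.000 + 400.000] = 260.500.
Running total after boundary: 2483.50.
k=1: B_{2}/(2)! × [f^{(1)}(20) − f^{(1)}(11)] = 1/12 × (40.0000 − 22.0000) = 1.50000.

S_1 ≈ 2485.00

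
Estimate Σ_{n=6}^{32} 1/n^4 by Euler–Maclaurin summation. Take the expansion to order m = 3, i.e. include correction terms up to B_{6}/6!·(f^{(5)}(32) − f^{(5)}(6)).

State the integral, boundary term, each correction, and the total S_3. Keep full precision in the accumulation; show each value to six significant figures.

S_3 ≈ 0.00196160

Integral: ∫_6^32 1/x^4 dx = 0.00153304.
Boundary: ½(f(6) + f(32)) = ½(0.000771605 + 9.53674e-07) = 0.000386279.
So far: 0.00191932.
k=1: B_{2}/(2)! × [f^{(1)}(32) − f^{(1)}(6)] = 1/12 × (-1.19209e-07 − (-0.000514403)) = 4.28570e-05.
Partial sum through k=1: 0.00196217.
k=2: B_{4}/(4)! × [f^{(3)}(32) − f^{(3)}(6)] = −1/720 × (-3.49246e-09 − (-0.000428669)) = -5.95369e-07.
Partial sum through k=2: 0.00196158.
k=3: B_{6}/(6)! × [f^{(5)}(32) − f^{(5)}(6)] = 1/30240 × (-1.90994e-10 − (-0.000666819)) = 2.20509e-08.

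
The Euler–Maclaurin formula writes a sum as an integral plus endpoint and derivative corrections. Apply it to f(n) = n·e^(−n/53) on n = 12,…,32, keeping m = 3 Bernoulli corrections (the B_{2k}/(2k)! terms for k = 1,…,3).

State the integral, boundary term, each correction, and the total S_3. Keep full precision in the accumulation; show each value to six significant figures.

The integral term ∫_12^32 x·e^(−x/53) dx = 283.914.
Boundary: ½(f(12) + f(32)) = ½(9.56864 + 17.4958) = 13.5322.
Integral + boundary = 297.446.
Order-1 term: 1/12 · (0.216635 − 0.616847) = -0.0333510.
Partial sum through k=1: 297.413.
Order-2 term: −1/720 · (0.000466402 − 0.000787334) = 4.45738e-07.
Partial sum through k=2: 297.413.
Order-3 term: 1/30240 · (3.04622e-07 − 4.82403e-07) = -5.87902e-12.

S_3 ≈ 297.413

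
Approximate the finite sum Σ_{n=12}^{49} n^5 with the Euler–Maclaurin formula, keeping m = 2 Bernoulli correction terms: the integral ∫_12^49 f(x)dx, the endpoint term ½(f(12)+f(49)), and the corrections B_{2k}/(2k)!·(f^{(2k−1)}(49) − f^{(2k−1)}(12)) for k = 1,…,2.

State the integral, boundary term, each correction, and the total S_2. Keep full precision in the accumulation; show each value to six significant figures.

Integral: ∫_12^49 x^5 dx = 2.30638e+09.
½[f(12) + f(49)] = ½[248832 + 2.82475e+08] = 1.41362e+08.
So far: 2.44775e+09.
Correction k=1: B_{2}/2! · (f^{(1)}(49) − f^{(1)}(12)) = 1/12 · (2.88240e+07 − 103680) = 2.39336e+06.
Running total after k=1: 2.45014e+09.
Correction k=2: B_{4}/4! · (f^{(3)}(49) − f^{(3)}(12)) = −1/720 · (144060 − 8640.00) = -188.083.

S_2 ≈ 2.45014e+09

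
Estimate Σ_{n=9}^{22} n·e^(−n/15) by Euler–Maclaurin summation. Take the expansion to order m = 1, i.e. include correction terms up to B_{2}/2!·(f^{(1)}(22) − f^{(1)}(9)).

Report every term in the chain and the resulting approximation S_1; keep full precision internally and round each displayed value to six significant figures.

S_1 ≈ 74.5175

Integral: ∫_9^22 x·e^(−x/15) dx = 69.5375.
½[f(9) + f(22)] = ½[4.93930 + 5.07525] = 5.00728.
Running total after boundary: 74.5448.
Order-1 term: 1/12 · (-0.107657 − 0.219525) = -0.0272651.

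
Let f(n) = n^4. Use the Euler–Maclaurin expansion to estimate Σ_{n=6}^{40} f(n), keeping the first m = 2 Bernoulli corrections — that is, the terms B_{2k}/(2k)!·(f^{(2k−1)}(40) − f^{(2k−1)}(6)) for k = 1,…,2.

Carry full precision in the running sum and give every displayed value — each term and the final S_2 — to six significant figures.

∫_6^40 x^4 dx evaluates to 2.04784e+07.
Boundary: ½(f(6) + f(40)) = ½(1296.00 + 2.56000e+06) = 1.28065e+06.
Running total after boundary: 2.17591e+07.
Correction k=1: B_{2}/2! · (f^{(1)}(40) − f^{(1)}(6)) = 1/12 · (256000 − 864.000) = 21261.3.
After k=1: 2.17804e+07.
Correction k=2: B_{4}/4! · (f^{(3)}(40) − f^{(3)}(6)) = −1/720 · (960.000 − 144.000) = -1.13333.

S_2 ≈ 2.17804e+07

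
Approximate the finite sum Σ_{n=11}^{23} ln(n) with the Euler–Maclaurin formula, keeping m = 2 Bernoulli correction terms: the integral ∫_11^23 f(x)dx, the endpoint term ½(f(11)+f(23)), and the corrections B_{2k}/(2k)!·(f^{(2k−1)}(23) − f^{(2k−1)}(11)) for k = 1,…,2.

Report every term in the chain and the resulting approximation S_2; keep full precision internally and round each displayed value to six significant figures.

∫_11^23 ln(x) dx evaluates to 33.7395.
Boundary: ½(f(11) + f(23)) = ½(2.39790 + 3.13549) = 2.76669.
Integral + boundary = 36.5062.
k=1: B_{2}/(2)! × [f^{(1)}(23) − f^{(1)}(11)] = 1/12 × (0.0434783 − 0.0909091) = -0.00395257.
After k=1: 36.5023.
k=2: B_{4}/(4)! × [f^{(3)}(23) − f^{(3)}(11)] = −1/720 × (0.000164379 − 0.00150263) = 1.85868e-06.

S_2 ≈ 36.5023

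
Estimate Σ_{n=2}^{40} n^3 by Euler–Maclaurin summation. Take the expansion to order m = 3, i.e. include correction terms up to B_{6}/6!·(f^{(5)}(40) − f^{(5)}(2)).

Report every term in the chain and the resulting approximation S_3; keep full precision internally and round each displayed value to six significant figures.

The integral term ∫_2^40 x^3 dx = 639996.
Endpoint term: (f(2) + f(40))/2 = (8.00000 + 64000.0)/2 = 32004.0.
Running total after boundary: 672000.
Correction k=1: B_{2}/2! · (f^{(1)}(40) − f^{(1)}(2)) = 1/12 · (4800.00 − 12.0000) = 399.000.
After k=1: 672399.
Correction k=2: B_{4}/4! · (f^{(3)}(40) − f^{(3)}(2)) = −1/720 · (6.00000 − 6.00000) = 0.00000.
After k=2: 672399.
Correction k=3: B_{6}/6! · (f^{(5)}(40) − f^{(5)}(2)) = 1/30240 · (0.00000 − 0.00000) = 0.00000.

S_3 ≈ 672399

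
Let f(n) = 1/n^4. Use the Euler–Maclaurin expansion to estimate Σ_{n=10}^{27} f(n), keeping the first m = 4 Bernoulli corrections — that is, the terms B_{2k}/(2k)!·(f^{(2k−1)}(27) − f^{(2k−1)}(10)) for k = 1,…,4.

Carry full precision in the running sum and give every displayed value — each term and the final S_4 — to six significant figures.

Integral: ∫_10^27 1/x^4 dx = 0.000316398.
½[f(10) + f(27)] = ½[0.000100000 + 1.88168e-06] = 5.09408e-05.
So far: 0.000367339.
Order-1 term: 1/12 · (-2.78767e-07 − (-4.00000e-05)) = 3.31010e-06.
Running total after k=1: 0.000370649.
Order-2 term: −1/720 · (-1.14719e-08 − (-1.20000e-05)) = -1.66507e-08.
Running total after k=2: 0.000370633.
Order-3 term: 1/30240 · (-8.81242e-10 − (-6.72000e-06)) = 2.22193e-10.
Running total after k=3: 0.000370633.
Order-4 term: −1/1209600 · (-1.08795e-10 − (-6.04800e-06)) = -4.99991e-12.

S_4 ≈ 0.000370633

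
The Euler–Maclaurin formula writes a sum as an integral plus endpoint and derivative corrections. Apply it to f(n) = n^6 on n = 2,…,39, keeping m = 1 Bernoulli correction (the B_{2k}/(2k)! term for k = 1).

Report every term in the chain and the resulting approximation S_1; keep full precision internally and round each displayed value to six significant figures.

∫_2^39 x^6 dx evaluates to 1.96044e+10.
Endpoint term: (f(2) + f(39))/2 = (64.0000 + 3.51874e+09)/2 = 1.75937e+09.
Running total after boundary: 2.13638e+10.
Order-1 term: 1/12 · (5.41345e+08 − 192.000) = 4.51121e+07.

S_1 ≈ 2.14089e+10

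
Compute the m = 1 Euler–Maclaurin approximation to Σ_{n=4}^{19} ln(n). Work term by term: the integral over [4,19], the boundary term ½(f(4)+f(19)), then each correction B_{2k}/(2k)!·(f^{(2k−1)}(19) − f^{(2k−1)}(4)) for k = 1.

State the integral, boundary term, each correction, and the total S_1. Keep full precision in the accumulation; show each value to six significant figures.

S_1 ≈ 37.5481

∫_4^19 ln(x) dx evaluates to 35.3992.
½[f(4) + f(19)] = ½[1.38629 + 2.94444] = 2.16537.
Integral + boundary = 37.5645.
Correction k=1: B_{2}/2! · (f^{(1)}(19) − f^{(1)}(4)) = 1/12 · (0.0526316 − 0.250000) = -0.0164474.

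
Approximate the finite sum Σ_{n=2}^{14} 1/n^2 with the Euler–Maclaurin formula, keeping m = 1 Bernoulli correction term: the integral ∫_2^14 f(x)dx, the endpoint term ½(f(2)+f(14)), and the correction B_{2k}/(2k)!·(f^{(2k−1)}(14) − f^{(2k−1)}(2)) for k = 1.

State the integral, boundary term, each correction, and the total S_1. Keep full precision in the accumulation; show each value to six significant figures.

∫_2^14 1/x^2 dx evaluates to 0.428571.
Boundary: ½(f(2) + f(14)) = ½(0.250000 + 0.00510204) = 0.127551.
So far: 0.556122.
Correction k=1: B_{2}/2! · (f^{(1)}(14) − f^{(1)}(2)) = 1/12 · (-0.000728863 − (-0.250000)) = 0.0207726.

S_1 ≈ 0.576895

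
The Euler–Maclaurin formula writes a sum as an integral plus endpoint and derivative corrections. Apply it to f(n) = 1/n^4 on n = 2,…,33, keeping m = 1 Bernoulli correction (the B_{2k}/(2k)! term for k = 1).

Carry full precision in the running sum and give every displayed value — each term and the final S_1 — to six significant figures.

S_1 ≈ 0.0833245

∫_2^33 1/x^4 dx evaluates to 0.0416574.
Boundary: ½(f(2) + f(33)) = ½(0.0625000 + 8.43226e-07) = 0.0312504.
Running total after boundary: 0.0729078.
k=1: B_{2}/(2)! × [f^{(1)}(33) − f^{(1)}(2)] = 1/12 × (-1.02209e-07 − (-0.125000)) = 0.0104167.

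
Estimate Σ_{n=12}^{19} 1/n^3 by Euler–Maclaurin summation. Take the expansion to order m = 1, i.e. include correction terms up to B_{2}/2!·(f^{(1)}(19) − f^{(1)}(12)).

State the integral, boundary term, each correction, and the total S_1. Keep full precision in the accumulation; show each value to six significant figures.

S_1 ≈ 0.00245957

Integral: ∫_12^19 1/x^3 dx = 0.00208718.
Boundary: ½(f(12) + f(19)) = ½(0.000578704 + 0.000145794) = 0.000362249.
Integral + boundary = 0.00244943.
k=1: B_{2}/(2)! × [f^{(1)}(19) − f^{(1)}(12)] = 1/12 × (-2.30201e-05 − (-0.000144676)) = 1.01380e-05.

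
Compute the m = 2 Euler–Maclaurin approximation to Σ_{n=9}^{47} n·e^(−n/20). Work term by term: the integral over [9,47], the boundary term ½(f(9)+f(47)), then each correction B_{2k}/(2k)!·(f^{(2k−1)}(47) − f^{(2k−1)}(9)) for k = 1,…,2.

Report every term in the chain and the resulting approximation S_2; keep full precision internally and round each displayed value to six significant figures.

∫_9^47 x·e^(−x/20) dx evaluates to 242.030.
Boundary: ½(f(9) + f(47)) = ½(5.73865 + 4.48235) = 5.11050.
Integral + boundary = 247.140.
Correction k=1: B_{2}/2! · (f^{(1)}(47) − f^{(1)}(9)) = 1/12 · (-0.128748 − 0.350695) = -0.0399537.
After k=1: 247.100.
Correction k=2: B_{4}/4! · (f^{(3)}(47) − f^{(3)}(9)) = −1/720 · (0.000154975 − 0.00406488) = 5.43042e-06.

S_2 ≈ 247.100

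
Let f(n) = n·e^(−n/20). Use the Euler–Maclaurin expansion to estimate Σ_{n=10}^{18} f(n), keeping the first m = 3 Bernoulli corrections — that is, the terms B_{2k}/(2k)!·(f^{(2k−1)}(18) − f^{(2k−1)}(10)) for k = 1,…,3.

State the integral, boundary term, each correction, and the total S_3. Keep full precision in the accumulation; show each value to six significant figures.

Integral: ∫_10^18 x·e^(−x/20) dx = 54.9255.
½[f(10) + f(18)] = ½[6.06531 + 7.31825] = 6.69178.
Running total after boundary: 61.6172.
Correction k=1: B_{2}/2! · (f^{(1)}(18) − f^{(1)}(10)) = 1/12 · (0.0406570 − 0.303265) = -0.0218840.
Partial sum through k=1: 61.5954.
Correction k=2: B_{4}/4! · (f^{(3)}(18) − f^{(3)}(10)) = −1/720 · (0.00213449 − 0.00379082) = 2.30045e-06.
Partial sum through k=2: 61.5954.
Correction k=3: B_{6}/6! · (f^{(5)}(18) − f^{(5)}(10)) = 1/30240 · (1.04183e-05 − 1.70587e-05) = -2.19588e-10.

S_3 ≈ 61.5954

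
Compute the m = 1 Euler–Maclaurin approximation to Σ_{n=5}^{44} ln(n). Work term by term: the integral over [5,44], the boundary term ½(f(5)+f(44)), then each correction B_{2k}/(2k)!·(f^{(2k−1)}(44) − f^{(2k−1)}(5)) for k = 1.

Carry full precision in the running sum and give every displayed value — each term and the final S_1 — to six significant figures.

The integral term ∫_5^44 ln(x) dx = 119.457.
Endpoint term: (f(5) + f(44))/2 = (1.60944 + 3.78419)/2 = 2.69681.
So far: 122.154.
k=1: B_{2}/(2)! × [f^{(1)}(44) − f^{(1)}(5)] = 1/12 × (0.0227273 − 0.200000) = -0.0147727.

S_1 ≈ 122.139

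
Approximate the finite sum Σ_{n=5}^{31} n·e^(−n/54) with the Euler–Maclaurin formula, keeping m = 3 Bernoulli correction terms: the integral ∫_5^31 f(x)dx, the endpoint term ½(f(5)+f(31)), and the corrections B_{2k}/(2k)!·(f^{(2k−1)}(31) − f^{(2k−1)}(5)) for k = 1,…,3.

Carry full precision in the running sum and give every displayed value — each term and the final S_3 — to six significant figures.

S_3 ≈ 329.997

∫_5^31 x·e^(−x/54) dx evaluates to 319.038.
Endpoint term: (f(5) + f(31))/2 = (4.55782 + 17.4600)/2 = 11.0089.
Running total after boundary: 330.046.
Correction k=1: B_{2}/2! · (f^{(1)}(31) − f^{(1)}(5)) = 1/12 · (0.239893 − 0.827161) = -0.0489390.
Running total after k=1: 329.997.
Correction k=2: B_{4}/4! · (f^{(3)}(31) − f^{(3)}(5)) = −1/720 · (0.000468568 − 0.000908879) = 6.11542e-07.
Running total after k=2: 329.997.
Correction k=3: B_{6}/6! · (f^{(5)}(31) − f^{(5)}(5)) = 1/30240 · (2.93165e-07 − 5.26096e-07) = -7.70273e-12.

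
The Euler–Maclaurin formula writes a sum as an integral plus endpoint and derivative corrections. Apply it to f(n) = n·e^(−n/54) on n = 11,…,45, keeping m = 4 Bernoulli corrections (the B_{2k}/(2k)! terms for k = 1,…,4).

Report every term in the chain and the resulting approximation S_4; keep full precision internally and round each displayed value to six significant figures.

∫_11^45 x·e^(−x/54) dx evaluates to 539.759.
Endpoint term: (f(11) + f(45))/2 = (8.97274 + 19.5569)/2 = 14.2648.
So far: 554.024.
Order-1 term: 1/12 · (0.0724330 − 0.649542) = -0.0480924.
After k=1: 553.976.
Order-2 term: −1/720 · (0.000322918 − 0.000782219) = 6.37918e-07.
After k=2: 553.976.
Order-3 term: 1/30240 · (2.12962e-07 − 4.60112e-07) = -8.17296e-12.
After k=3: 553.976.
Order-4 term: −1/1209600 · (1.08088e-10 − 2.23585e-10) = 9.54838e-17.

S_4 ≈ 553.976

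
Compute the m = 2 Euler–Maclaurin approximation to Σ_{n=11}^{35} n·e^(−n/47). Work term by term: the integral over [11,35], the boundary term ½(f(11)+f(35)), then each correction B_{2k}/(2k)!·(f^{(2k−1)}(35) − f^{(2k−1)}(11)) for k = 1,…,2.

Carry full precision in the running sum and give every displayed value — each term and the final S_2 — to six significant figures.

S_2 ≈ 339.573

Integral: ∫_11^35 x·e^(−x/47) dx = 326.951.
Endpoint term: (f(11) + f(35))/2 = (8.70461 + 16.6210)/2 = 12.6628.
Integral + boundary = 339.613.
k=1: B_{2}/(2)! × [f^{(1)}(35) − f^{(1)}(11)] = 1/12 × (0.121247 − 0.606124) = -0.0404064.
Running total after k=1: 339.573.
k=2: B_{4}/(4)! × [f^{(3)}(35) − f^{(3)}(11)] = −1/720 × (0.000484843 − 0.000990847) = 7.02782e-07.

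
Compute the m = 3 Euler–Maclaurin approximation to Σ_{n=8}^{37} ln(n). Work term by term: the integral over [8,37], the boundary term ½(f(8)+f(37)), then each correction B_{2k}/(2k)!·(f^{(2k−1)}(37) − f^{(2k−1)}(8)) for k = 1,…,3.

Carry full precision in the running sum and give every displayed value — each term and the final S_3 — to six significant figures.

The integral term ∫_8^37 ln(x) dx = 87.9684.
Endpoint term: (f(8) + f(37))/2 = (2.07944 + 3.61092)/2 = 2.84518.
So far: 90.8136.
k=1: B_{2}/(2)! × [f^{(1)}(37) − f^{(1)}(8)] = 1/12 × (0.0270270 − 0.125000) = -0.00816441.
After k=1: 90.8054.
k=2: B_{4}/(4)! × [f^{(3)}(37) − f^{(3)}(8)] = −1/720 × (3.94843e-05 − 0.00390625) = 5.37051e-06.
After k=2: 90.8055.
k=3: B_{6}/(6)! × [f^{(5)}(37) − f^{(5)}(8)] = 1/30240 × (3.46101e-07 − 0.000732422) = -2.42089e-08.

S_3 ≈ 90.8055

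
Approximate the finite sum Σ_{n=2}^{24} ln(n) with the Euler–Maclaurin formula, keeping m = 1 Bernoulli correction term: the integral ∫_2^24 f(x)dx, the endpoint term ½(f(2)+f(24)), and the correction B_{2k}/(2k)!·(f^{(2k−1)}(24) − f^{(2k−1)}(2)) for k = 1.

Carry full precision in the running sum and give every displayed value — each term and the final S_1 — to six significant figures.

The integral term ∫_2^24 ln(x) dx = 52.8870.
Endpoint term: (f(2) + f(24))/2 = (0.693147 + 3.17805)/2 = 1.93560.
Integral + boundary = 54.8226.
Correction k=1: B_{2}/2! · (f^{(1)}(24) − f^{(1)}(2)) = 1/12 · (0.0416667 − 0.500000) = -0.0381944.

S_1 ≈ 54.7844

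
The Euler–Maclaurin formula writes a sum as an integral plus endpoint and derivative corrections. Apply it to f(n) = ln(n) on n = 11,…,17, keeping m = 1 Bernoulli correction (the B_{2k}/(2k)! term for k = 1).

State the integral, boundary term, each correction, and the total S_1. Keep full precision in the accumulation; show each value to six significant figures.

Integral: ∫_11^17 ln(x) dx = 15.7878.
Boundary: ½(f(11) + f(17)) = ½(2.39790 + 2.83321) = 2.61555.
Running total after boundary: 18.4033.
Correction k=1: B_{2}/2! · (f^{(1)}(17) − f^{(1)}(11)) = 1/12 · (0.0588235 − 0.0909091) = -0.00267380.

S_1 ≈ 18.4007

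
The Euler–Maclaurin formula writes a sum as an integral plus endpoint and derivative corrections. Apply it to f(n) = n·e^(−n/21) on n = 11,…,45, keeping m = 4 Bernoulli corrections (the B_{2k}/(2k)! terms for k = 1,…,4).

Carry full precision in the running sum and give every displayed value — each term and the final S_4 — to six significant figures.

S_4 ≈ 241.257

The integral term ∫_11^45 x·e^(−x/21) dx = 235.394.
Endpoint term: (f(11) + f(45))/2 = (6.51486 + 5.27936)/2 = 5.89711.
Running total after boundary: 241.291.
Correction k=1: B_{2}/2! · (f^{(1)}(45) − f^{(1)}(11)) = 1/12 · (-0.134079 − 0.282029) = -0.0346756.
Partial sum through k=1: 241.257.
Correction k=2: B_{4}/4! · (f^{(3)}(45) − f^{(3)}(11)) = −1/720 · (0.000228026 − 0.00332551) = 4.30206e-06.
Partial sum through k=2: 241.257.
Correction k=3: B_{6}/6! · (f^{(5)}(45) − f^{(5)}(11)) = 1/30240 · (1.72355e-06 − 1.36315e-05) = -3.93782e-10.
Partial sum through k=3: 241.257.
Correction k=4: B_{8}/8! · (f^{(7)}(45) − f^{(7)}(11)) = −1/1209600 · (6.64407e-09 − 4.47215e-08) = 3.14793e-14.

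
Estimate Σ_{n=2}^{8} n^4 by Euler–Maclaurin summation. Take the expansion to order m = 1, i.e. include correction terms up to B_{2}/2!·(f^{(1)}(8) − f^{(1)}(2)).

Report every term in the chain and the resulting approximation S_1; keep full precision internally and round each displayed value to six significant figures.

The integral term ∫_2^8 x^4 dx = 6547.20.
Boundary: ½(f(2) + f(8)) = ½(16.0000 + 4096.00) = 2056.00.
Integral + boundary = 8603.20.
Order-1 term: 1/12 · (2048.00 − 32.0000) = 168.000.

S_1 ≈ 8771.20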